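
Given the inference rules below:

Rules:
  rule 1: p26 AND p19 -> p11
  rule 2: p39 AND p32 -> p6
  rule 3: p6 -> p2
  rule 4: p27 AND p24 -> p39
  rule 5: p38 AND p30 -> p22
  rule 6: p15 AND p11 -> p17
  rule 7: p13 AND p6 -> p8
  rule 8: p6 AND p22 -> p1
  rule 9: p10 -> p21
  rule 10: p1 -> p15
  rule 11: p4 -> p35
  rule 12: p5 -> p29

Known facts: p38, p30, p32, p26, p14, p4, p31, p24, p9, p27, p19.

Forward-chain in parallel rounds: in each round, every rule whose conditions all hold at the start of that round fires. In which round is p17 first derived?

Round 1: rule 1 [p26 AND p19 -> p11]; rule 4 [p27 AND p24 -> p39]; rule 5 [p38 AND p30 -> p22]; rule 11 [p4 -> p35]. Adds p11, p39, p22, p35.
Round 2: rule 2 [p39 AND p32 -> p6]. Adds p6.
Round 3: rule 3 [p6 -> p2]; rule 8 [p6 AND p22 -> p1]. Adds p2, p1.
Round 4: rule 10 [p1 -> p15]. Adds p15.
Round 5: rule 6 [p15 AND p11 -> p17]. Adds p17.
p17 first appears in round 5.

5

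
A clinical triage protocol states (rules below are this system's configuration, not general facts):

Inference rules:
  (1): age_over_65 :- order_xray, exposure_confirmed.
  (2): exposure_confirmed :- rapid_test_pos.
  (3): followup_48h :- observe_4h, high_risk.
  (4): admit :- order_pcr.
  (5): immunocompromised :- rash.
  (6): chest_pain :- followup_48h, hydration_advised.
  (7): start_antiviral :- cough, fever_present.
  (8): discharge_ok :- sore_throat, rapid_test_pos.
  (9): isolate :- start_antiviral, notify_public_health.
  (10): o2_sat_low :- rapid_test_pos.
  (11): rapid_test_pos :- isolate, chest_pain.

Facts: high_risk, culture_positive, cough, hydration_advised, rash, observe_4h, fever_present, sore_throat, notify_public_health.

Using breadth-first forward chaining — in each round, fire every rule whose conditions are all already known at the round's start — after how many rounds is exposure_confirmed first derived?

Round 1: (3) [followup_48h :- observe_4h, high_risk.]; (5) [immunocompromised :- rash.]; (7) [start_antiviral :- cough, fever_present.]. Adds followup_48h, immunocompromised, start_antiviral.
Round 2: (6) [chest_pain :- followup_48h, hydration_advised.]; (9) [isolate :- start_antiviral, notify_public_health.]. Adds chest_pain, isolate.
Round 3: (11) [rapid_test_pos :- isolate, chest_pain.]. Adds rapid_test_pos.
Round 4: (2) [exposure_confirmed :- rapid_test_pos.]; (8) [discharge_ok :- sore_throat, rapid_test_pos.]; (10) [o2_sat_low :- rapid_test_pos.]. Adds exposure_confirmed, discharge_ok, o2_sat_low.
exposure_confirmed first appears in round 4.

4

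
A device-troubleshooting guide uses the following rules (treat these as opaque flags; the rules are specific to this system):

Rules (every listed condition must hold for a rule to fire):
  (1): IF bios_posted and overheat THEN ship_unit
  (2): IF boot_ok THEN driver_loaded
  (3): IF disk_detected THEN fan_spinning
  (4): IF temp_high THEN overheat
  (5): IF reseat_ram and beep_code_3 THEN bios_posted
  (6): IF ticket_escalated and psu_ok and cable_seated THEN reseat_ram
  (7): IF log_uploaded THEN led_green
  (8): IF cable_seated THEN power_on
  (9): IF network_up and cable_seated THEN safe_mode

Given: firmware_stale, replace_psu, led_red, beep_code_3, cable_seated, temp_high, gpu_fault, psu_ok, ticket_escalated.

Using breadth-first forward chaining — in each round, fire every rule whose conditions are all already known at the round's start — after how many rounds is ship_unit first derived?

3

Round 1 — (4), (6), (8), derive overheat, reseat_ram, power_on.
Round 2 — (5), derive bios_posted.
Round 3 — (1), derive ship_unit.
ship_unit first appears in round 3.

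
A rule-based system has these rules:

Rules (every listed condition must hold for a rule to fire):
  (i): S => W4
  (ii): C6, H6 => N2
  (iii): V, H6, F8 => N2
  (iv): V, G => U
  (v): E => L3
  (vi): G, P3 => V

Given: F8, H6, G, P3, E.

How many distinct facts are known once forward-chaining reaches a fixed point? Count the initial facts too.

9

Round 1 — (v), (vi), derive L3, V.
Round 2 — (iii), (iv), derive N2, U.
Closure: {E, F8, G, H6, L3, N2, P3, U, V} — 9 facts.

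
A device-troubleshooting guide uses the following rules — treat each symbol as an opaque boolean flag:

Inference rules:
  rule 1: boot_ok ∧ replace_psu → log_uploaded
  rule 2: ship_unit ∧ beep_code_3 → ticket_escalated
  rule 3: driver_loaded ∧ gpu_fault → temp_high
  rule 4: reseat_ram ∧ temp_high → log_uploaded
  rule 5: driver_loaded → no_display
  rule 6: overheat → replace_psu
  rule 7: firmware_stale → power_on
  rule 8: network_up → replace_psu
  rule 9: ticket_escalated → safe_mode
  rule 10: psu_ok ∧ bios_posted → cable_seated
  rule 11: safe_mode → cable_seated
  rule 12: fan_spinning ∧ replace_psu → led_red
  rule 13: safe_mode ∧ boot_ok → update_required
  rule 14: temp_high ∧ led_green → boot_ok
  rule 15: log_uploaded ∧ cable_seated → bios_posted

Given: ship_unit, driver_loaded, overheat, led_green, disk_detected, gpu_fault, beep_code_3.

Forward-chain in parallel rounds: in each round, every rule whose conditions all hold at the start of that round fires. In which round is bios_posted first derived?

4

Round 1 — rule 2, rule 3, rule 5, rule 6, derive ticket_escalated, temp_high, no_display, replace_psu.
Round 2 — rule 9, rule 14, derive safe_mode, boot_ok.
Round 3 — rule 1, rule 11, rule 13, derive log_uploaded, cable_seated, update_required.
Round 4 — rule 15, derive bios_posted.
bios_posted first appears in round 4.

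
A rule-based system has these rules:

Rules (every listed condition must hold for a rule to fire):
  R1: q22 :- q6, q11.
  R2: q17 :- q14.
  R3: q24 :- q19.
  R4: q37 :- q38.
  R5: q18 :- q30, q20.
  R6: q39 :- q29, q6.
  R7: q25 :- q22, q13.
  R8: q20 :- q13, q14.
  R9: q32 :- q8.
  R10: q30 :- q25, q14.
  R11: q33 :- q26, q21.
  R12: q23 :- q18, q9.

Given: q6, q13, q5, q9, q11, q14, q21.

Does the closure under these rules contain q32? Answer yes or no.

no

Round 1: R1 [q22 :- q6, q11.]; R2 [q17 :- q14.]; R8 [q20 :- q13, q14.]. New: q22, q17, q20.
Round 2: R7 [q25 :- q22, q13.]. New: q25.
Round 3: R10 [q30 :- q25, q14.]. New: q30.
Round 4: R5 [q18 :- q30, q20.]. New: q18.
Round 5: R12 [q23 :- q18, q9.]. New: q23.
Fixed point reached. q32 is concluded only by R9; R9 needs q8 (never derived).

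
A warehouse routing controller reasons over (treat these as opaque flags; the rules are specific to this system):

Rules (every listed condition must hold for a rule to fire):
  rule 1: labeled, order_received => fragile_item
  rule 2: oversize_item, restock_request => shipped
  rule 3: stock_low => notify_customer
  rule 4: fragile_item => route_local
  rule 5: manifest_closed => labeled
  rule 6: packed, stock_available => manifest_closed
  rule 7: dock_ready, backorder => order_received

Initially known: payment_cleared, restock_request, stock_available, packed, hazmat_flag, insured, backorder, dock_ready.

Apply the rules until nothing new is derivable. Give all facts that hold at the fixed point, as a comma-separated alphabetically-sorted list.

backorder, dock_ready, fragile_item, hazmat_flag, insured, labeled, manifest_closed, order_received, packed, payment_cleared, restock_request, route_local, stock_available

Round 1 fires rule 6, rule 7, giving manifest_closed, order_received.
Round 2 fires rule 5, giving labeled.
Round 3 fires rule 1, giving fragile_item.
Round 4 fires rule 4, giving route_local.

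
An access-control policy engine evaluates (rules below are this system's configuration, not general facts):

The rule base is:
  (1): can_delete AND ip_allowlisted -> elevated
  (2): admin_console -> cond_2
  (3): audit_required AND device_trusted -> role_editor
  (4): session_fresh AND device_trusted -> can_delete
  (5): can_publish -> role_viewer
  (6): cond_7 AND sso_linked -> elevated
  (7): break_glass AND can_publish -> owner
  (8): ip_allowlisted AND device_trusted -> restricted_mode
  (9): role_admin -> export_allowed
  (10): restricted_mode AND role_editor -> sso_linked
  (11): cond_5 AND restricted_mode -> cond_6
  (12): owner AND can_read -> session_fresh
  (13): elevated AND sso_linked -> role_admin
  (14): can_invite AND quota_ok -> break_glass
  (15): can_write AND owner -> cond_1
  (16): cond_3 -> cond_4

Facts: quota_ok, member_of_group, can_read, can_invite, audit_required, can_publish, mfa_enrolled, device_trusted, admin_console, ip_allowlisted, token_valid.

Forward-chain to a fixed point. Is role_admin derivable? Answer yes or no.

Round 1: (2) [admin_console -> cond_2]; (3) [audit_required AND device_trusted -> role_editor]; (5) [can_publish -> role_viewer]; (8) [ip_allowlisted AND device_trusted -> restricted_mode]; (14) [can_invite AND quota_ok -> break_glass]. Adds cond_2, role_editor, role_viewer, restricted_mode, break_glass.
Round 2: (7) [break_glass AND can_publish -> owner]; (10) [restricted_mode AND role_editor -> sso_linked]. Adds owner, sso_linked.
Round 3: (12) [owner AND can_read -> session_fresh]. Adds session_fresh.
Round 4: (4) [session_fresh AND device_trusted -> can_delete]. Adds can_delete.
Round 5: (1) [can_delete AND ip_allowlisted -> elevated]. Adds elevated.
Round 6: (13) [elevated AND sso_linked -> role_admin]. Adds role_admin.
Round 7: (9) [role_admin -> export_allowed]. Adds export_allowed.
role_admin appears in round 6, so it is derivable.

yes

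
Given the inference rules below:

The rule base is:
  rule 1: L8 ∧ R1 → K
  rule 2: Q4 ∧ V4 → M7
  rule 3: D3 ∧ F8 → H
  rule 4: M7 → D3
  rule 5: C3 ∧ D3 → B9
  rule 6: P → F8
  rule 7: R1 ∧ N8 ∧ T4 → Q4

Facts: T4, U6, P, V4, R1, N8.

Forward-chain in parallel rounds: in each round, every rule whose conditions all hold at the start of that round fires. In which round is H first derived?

Round 1: rule 6 [P → F8]; rule 7 [R1 ∧ N8 ∧ T4 → Q4]. New: F8, Q4.
Round 2: rule 2 [Q4 ∧ V4 → M7]. New: M7.
Round 3: rule 4 [M7 → D3]. New: D3.
Round 4: rule 3 [D3 ∧ F8 → H]. New: H.
H first appears in round 4.

4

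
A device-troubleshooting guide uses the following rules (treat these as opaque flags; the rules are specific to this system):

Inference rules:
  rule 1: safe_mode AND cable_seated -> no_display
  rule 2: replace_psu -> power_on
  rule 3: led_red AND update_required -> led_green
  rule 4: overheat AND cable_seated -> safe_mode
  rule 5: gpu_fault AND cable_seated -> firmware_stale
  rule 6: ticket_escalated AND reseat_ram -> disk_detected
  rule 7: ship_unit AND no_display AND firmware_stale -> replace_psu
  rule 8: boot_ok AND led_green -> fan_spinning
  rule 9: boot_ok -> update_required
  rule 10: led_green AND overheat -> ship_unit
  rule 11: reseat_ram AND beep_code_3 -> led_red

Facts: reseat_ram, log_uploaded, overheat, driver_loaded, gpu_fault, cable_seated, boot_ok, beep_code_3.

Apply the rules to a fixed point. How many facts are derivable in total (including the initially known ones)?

18

Round 1: rule 4 [overheat AND cable_seated -> safe_mode]; rule 5 [gpu_fault AND cable_seated -> firmware_stale]; rule 9 [boot_ok -> update_required]; rule 11 [reseat_ram AND beep_code_3 -> led_red]. New: safe_mode, firmware_stale, update_required, led_red.
Round 2: rule 1 [safe_mode AND cable_seated -> no_display]; rule 3 [led_red AND update_required -> led_green]. New: no_display, led_green.
Round 3: rule 8 [boot_ok AND led_green -> fan_spinning]; rule 10 [led_green AND overheat -> ship_unit]. New: fan_spinning, ship_unit.
Round 4: rule 7 [ship_unit AND no_display AND firmware_stale -> replace_psu]. New: replace_psu.
Round 5: rule 2 [replace_psu -> power_on]. New: power_on.
Closure: {beep_code_3, boot_ok, cable_seated, driver_loaded, fan_spinning, firmware_stale, gpu_fault, led_green, led_red, log_uploaded, no_display, overheat, power_on, replace_psu, reseat_ram, safe_mode, ship_unit, update_required} — 18 facts.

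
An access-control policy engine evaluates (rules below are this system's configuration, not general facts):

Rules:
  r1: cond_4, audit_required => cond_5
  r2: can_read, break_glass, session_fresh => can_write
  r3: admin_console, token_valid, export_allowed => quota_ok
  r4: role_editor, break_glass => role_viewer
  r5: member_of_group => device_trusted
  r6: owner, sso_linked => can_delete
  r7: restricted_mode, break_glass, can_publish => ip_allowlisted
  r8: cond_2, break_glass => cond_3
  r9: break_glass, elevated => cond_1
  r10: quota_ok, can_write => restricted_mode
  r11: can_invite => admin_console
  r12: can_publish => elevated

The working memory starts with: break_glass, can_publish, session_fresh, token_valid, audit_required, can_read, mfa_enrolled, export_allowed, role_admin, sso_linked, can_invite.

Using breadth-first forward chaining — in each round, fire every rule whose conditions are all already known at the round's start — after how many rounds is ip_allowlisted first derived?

Round 1 — r2, r11, r12, derive can_write, admin_console, elevated.
Round 2 — r3, r9, derive quota_ok, cond_1.
Round 3 — r10, derive restricted_mode.
Round 4 — r7, derive ip_allowlisted.
ip_allowlisted first appears in round 4.

4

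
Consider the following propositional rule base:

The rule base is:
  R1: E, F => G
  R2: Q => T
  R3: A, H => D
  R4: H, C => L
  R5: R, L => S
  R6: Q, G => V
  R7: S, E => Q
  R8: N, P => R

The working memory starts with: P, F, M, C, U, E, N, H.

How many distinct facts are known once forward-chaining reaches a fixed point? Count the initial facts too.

[1] R1 [E, F => G]; R4 [H, C => L]; R8 [N, P => R]. ⇒ new: G, L, R.
[2] R5 [R, L => S]. ⇒ new: S.
[3] R7 [S, E => Q]. ⇒ new: Q.
[4] R2 [Q => T]; R6 [Q, G => V]. ⇒ new: T, V.
Closure: {C, E, F, G, H, L, M, N, P, Q, R, S, T, U, V} — 15 facts.

15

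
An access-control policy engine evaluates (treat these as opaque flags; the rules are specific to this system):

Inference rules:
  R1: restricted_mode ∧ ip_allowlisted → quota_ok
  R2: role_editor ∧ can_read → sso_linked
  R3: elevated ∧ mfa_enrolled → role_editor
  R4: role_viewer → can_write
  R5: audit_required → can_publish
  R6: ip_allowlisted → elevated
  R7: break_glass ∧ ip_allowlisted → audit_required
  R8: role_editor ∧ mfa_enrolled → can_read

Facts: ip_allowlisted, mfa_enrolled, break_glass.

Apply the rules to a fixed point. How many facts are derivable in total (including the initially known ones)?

9

[1] R6 [ip_allowlisted → elevated]; R7 [break_glass ∧ ip_allowlisted → audit_required]. ⇒ new: elevated, audit_required.
[2] R3 [elevated ∧ mfa_enrolled → role_editor]; R5 [audit_required → can_publish]. ⇒ new: role_editor, can_publish.
[3] R8 [role_editor ∧ mfa_enrolled → can_read]. ⇒ new: can_read.
[4] R2 [role_editor ∧ can_read → sso_linked]. ⇒ new: sso_linked.
Closure: {audit_required, break_glass, can_publish, can_read, elevated, ip_allowlisted, mfa_enrolled, role_editor, sso_linked} — 9 facts.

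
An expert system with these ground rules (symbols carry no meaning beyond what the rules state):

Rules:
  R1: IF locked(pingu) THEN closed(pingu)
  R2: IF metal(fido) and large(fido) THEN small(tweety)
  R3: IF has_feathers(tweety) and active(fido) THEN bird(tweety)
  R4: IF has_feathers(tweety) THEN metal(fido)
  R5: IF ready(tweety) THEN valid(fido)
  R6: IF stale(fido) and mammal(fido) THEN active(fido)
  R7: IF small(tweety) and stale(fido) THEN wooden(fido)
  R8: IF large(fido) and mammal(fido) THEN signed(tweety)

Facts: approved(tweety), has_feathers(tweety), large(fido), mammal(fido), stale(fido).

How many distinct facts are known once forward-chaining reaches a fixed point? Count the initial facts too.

11

Round 1 fires R4, R6, R8, giving metal(fido), active(fido), signed(tweety).
Round 2 fires R2, R3, giving small(tweety), bird(tweety).
Round 3 fires R7, giving wooden(fido).
Closure: {active(fido), approved(tweety), bird(tweety), has_feathers(tweety), large(fido), mammal(fido), metal(fido), signed(tweety), small(tweety), stale(fido), wooden(fido)} — 11 facts.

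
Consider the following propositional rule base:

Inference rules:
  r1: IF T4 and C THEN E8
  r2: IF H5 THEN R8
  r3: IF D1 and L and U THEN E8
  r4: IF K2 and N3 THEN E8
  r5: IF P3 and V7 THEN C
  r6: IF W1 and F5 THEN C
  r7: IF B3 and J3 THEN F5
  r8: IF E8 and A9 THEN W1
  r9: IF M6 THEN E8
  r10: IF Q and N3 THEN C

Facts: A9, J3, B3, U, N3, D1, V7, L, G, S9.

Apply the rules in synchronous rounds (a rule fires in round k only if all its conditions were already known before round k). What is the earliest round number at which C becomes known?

Round 1 fires r3, r7, giving E8, F5.
Round 2 fires r8, giving W1.
Round 3 fires r6, giving C.
C first appears in round 3.

3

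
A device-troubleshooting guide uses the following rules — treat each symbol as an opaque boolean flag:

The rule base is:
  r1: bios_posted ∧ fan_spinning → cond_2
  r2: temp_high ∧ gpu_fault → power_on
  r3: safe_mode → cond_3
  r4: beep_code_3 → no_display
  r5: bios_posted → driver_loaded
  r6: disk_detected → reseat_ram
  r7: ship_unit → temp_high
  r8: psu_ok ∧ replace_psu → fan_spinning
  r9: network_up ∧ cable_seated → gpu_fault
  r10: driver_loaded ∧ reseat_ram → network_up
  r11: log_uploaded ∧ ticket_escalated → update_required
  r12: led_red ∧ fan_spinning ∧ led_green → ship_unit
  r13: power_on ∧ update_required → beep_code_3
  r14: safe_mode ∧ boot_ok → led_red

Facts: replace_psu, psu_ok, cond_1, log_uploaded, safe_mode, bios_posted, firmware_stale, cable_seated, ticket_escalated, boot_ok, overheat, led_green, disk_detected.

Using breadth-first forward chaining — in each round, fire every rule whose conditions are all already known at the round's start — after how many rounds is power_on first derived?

4

Round 1: r3 [safe_mode → cond_3]; r5 [bios_posted → driver_loaded]; r6 [disk_detected → reseat_ram]; r8 [psu_ok ∧ replace_psu → fan_spinning]; r11 [log_uploaded ∧ ticket_escalated → update_required]; r14 [safe_mode ∧ boot_ok → led_red]. Adds cond_3, driver_loaded, reseat_ram, fan_spinning, update_required, led_red.
Round 2: r1 [bios_posted ∧ fan_spinning → cond_2]; r10 [driver_loaded ∧ reseat_ram → network_up]; r12 [led_red ∧ fan_spinning ∧ led_green → ship_unit]. Adds cond_2, network_up, ship_unit.
Round 3: r7 [ship_unit → temp_high]; r9 [network_up ∧ cable_seated → gpu_fault]. Adds temp_high, gpu_fault.
Round 4: r2 [temp_high ∧ gpu_fault → power_on]. Adds power_on.
power_on first appears in round 4.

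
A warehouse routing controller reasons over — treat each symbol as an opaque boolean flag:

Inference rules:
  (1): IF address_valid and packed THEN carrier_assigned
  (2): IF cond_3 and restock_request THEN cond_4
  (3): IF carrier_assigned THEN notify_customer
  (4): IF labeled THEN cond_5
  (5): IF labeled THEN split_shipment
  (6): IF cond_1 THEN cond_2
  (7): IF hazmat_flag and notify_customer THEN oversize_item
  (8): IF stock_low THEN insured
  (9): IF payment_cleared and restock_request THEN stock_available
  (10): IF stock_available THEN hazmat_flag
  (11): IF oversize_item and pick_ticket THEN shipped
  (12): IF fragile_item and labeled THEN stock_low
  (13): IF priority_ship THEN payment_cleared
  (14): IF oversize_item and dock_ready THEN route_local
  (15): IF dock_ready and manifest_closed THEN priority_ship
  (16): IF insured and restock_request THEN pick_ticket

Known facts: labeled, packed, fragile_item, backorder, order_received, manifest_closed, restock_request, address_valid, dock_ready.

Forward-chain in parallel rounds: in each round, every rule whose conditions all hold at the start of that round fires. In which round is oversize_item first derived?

[1] (1) [IF address_valid and packed THEN carrier_assigned]; (4) [IF labeled THEN cond_5]; (5) [IF labeled THEN split_shipment]; (12) [IF fragile_item and labeled THEN stock_low]; (15) [IF dock_ready and manifest_closed THEN priority_ship]. ⇒ new: carrier_assigned, cond_5, split_shipment, stock_low, priority_ship.
[2] (3) [IF carrier_assigned THEN notify_customer]; (8) [IF stock_low THEN insured]; (13) [IF priority_ship THEN payment_cleared]. ⇒ new: notify_customer, insured, payment_cleared.
[3] (9) [IF payment_cleared and restock_request THEN stock_available]; (16) [IF insured and restock_request THEN pick_ticket]. ⇒ new: stock_available, pick_ticket.
[4] (10) [IF stock_available THEN hazmat_flag]. ⇒ new: hazmat_flag.
[5] (7) [IF hazmat_flag and notify_customer THEN oversize_item]. ⇒ new: oversize_item.
oversize_item first appears in round 5.

5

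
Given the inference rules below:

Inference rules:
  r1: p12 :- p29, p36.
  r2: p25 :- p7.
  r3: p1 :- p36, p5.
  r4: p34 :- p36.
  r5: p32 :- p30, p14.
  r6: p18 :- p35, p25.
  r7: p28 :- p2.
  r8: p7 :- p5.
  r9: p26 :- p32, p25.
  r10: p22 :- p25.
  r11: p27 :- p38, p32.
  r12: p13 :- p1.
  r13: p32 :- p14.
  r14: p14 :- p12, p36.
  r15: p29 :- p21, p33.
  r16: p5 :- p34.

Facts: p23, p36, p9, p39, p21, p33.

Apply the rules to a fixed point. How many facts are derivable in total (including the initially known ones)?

Round 1 — r4, r15, derive p34, p29.
Round 2 — r1, r16, derive p12, p5.
Round 3 — r3, r8, r14, derive p1, p7, p14.
Round 4 — r2, r12, r13, derive p25, p13, p32.
Round 5 — r9, r10, derive p26, p22.
Closure: {p1, p12, p13, p14, p21, p22, p23, p25, p26, p29, p32, p33, p34, p36, p39, p5, p7, p9} — 18 facts.

18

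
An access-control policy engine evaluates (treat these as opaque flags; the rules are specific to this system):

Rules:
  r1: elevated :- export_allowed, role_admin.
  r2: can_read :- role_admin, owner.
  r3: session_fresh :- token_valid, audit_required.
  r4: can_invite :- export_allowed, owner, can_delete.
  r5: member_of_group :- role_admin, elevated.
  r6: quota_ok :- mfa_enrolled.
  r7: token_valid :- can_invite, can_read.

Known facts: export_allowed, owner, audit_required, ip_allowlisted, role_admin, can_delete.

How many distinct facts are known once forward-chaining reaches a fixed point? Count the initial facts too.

12

Round 1: r1 [elevated :- export_allowed, role_admin.]; r2 [can_read :- role_admin, owner.]; r4 [can_invite :- export_allowed, owner, can_delete.]. Adds elevated, can_read, can_invite.
Round 2: r5 [member_of_group :- role_admin, elevated.]; r7 [token_valid :- can_invite, can_read.]. Adds member_of_group, token_valid.
Round 3: r3 [session_fresh :- token_valid, audit_required.]. Adds session_fresh.
Closure: {audit_required, can_delete, can_invite, can_read, elevated, export_allowed, ip_allowlisted, member_of_group, owner, role_admin, session_fresh, token_valid} — 12 facts.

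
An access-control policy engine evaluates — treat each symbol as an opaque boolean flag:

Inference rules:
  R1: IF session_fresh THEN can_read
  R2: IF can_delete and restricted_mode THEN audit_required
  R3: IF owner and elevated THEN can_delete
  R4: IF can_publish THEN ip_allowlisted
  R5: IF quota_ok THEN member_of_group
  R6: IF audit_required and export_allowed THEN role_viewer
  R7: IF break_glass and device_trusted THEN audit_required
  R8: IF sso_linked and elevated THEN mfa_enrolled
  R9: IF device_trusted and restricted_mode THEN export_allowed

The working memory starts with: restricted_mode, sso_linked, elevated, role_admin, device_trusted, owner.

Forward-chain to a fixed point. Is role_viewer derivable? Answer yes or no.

yes

Round 1: R3 [IF owner and elevated THEN can_delete]; R8 [IF sso_linked and elevated THEN mfa_enrolled]; R9 [IF device_trusted and restricted_mode THEN export_allowed]. Adds can_delete, mfa_enrolled, export_allowed.
Round 2: R2 [IF can_delete and restricted_mode THEN audit_required]. Adds audit_required.
Round 3: R6 [IF audit_required and export_allowed THEN role_viewer]. Adds role_viewer.
role_viewer appears in round 3, so it is derivable.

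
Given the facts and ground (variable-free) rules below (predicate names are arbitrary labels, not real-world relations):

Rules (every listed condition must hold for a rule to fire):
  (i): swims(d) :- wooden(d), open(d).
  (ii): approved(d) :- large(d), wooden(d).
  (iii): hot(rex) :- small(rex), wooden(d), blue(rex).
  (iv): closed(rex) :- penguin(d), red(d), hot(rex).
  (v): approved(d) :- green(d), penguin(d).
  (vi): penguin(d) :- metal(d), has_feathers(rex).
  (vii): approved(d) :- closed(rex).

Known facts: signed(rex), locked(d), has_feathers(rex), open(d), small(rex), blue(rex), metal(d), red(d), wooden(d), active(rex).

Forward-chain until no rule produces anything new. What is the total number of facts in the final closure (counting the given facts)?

Round 1: (i) [swims(d) :- wooden(d), open(d).]; (iii) [hot(rex) :- small(rex), wooden(d), blue(rex).]; (vi) [penguin(d) :- metal(d), has_feathers(rex).]. New: swims(d), hot(rex), penguin(d).
Round 2: (iv) [closed(rex) :- penguin(d), red(d), hot(rex).]. New: closed(rex).
Round 3: (vii) [approved(d) :- closed(rex).]. New: approved(d).
Closure: {active(rex), approved(d), blue(rex), closed(rex), has_feathers(rex), hot(rex), locked(d), metal(d), open(d), penguin(d), red(d), signed(rex), small(rex), swims(d), wooden(d)} — 15 facts.

15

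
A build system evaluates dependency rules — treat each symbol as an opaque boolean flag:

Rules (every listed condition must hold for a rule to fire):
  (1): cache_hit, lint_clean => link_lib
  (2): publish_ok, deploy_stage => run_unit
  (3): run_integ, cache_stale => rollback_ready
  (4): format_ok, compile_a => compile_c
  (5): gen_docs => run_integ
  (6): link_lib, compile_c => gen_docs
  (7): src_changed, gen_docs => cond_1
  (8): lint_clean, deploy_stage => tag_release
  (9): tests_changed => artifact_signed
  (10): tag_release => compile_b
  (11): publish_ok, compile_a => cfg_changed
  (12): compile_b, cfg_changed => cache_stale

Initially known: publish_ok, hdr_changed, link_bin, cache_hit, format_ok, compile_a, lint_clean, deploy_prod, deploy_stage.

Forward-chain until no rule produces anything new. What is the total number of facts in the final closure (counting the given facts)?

[1] (1) [cache_hit, lint_clean => link_lib]; (2) [publish_ok, deploy_stage => run_unit]; (4) [format_ok, compile_a => compile_c]; (8) [lint_clean, deploy_stage => tag_release]; (11) [publish_ok, compile_a => cfg_changed]. ⇒ new: link_lib, run_unit, compile_c, tag_release, cfg_changed.
[2] (6) [link_lib, compile_c => gen_docs]; (10) [tag_release => compile_b]. ⇒ new: gen_docs, compile_b.
[3] (5) [gen_docs => run_integ]; (12) [compile_b, cfg_changed => cache_stale]. ⇒ new: run_integ, cache_stale.
[4] (3) [run_integ, cache_stale => rollback_ready]. ⇒ new: rollback_ready.
Closure: {cache_hit, cache_stale, cfg_changed, compile_a, compile_b, compile_c, deploy_prod, deploy_stage, format_ok, gen_docs, hdr_changed, link_bin, link_lib, lint_clean, publish_ok, rollback_ready, run_integ, run_unit, tag_release} — 19 facts.

19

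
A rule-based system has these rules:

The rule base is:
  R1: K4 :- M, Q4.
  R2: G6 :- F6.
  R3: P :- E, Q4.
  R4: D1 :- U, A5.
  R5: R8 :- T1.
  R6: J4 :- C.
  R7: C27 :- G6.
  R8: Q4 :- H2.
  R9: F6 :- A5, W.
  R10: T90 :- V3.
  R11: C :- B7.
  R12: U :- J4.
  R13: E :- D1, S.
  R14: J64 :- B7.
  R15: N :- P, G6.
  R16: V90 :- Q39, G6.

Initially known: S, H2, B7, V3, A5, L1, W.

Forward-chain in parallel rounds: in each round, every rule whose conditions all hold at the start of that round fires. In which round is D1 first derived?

4

[1] R8 [Q4 :- H2.]; R9 [F6 :- A5, W.]; R10 [T90 :- V3.]; R11 [C :- B7.]; R14 [J64 :- B7.]. ⇒ new: Q4, F6, T90, C, J64.
[2] R2 [G6 :- F6.]; R6 [J4 :- C.]. ⇒ new: G6, J4.
[3] R7 [C27 :- G6.]; R12 [U :- J4.]. ⇒ new: C27, U.
[4] R4 [D1 :- U, A5.]. ⇒ new: D1.
D1 first appears in round 4.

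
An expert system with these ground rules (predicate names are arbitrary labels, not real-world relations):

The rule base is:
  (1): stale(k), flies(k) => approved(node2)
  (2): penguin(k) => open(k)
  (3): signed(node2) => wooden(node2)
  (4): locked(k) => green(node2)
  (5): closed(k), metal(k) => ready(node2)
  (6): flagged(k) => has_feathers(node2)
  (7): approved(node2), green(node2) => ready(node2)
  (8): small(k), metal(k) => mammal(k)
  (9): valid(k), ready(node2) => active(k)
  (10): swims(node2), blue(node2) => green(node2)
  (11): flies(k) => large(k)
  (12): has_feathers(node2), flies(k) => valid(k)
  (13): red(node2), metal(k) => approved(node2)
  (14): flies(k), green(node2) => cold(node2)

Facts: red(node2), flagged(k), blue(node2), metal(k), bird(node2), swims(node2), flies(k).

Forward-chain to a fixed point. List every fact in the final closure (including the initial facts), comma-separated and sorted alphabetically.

active(k), approved(node2), bird(node2), blue(node2), cold(node2), flagged(k), flies(k), green(node2), has_feathers(node2), large(k), metal(k), ready(node2), red(node2), swims(node2), valid(k)

[1] (6) [flagged(k) => has_feathers(node2)]; (10) [swims(node2), blue(node2) => green(node2)]; (11) [flies(k) => large(k)]; (13) [red(node2), metal(k) => approved(node2)]. ⇒ new: has_feathers(node2), green(node2), large(k), approved(node2).
[2] (7) [approved(node2), green(node2) => ready(node2)]; (12) [has_feathers(node2), flies(k) => valid(k)]; (14) [flies(k), green(node2) => cold(node2)]. ⇒ new: ready(node2), valid(k), cold(node2).
[3] (9) [valid(k), ready(node2) => active(k)]. ⇒ new: active(k).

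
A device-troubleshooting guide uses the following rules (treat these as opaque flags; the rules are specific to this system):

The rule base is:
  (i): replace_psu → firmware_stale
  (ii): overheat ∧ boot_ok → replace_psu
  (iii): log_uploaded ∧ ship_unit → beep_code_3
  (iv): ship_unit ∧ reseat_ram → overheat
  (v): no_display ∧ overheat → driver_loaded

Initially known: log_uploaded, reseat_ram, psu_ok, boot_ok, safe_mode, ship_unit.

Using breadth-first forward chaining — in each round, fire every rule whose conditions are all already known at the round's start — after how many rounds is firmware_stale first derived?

3

[1] (iii) [log_uploaded ∧ ship_unit → beep_code_3]; (iv) [ship_unit ∧ reseat_ram → overheat]. ⇒ new: beep_code_3, overheat.
[2] (ii) [overheat ∧ boot_ok → replace_psu]. ⇒ new: replace_psu.
[3] (i) [replace_psu → firmware_stale]. ⇒ new: firmware_stale.
firmware_stale first appears in round 3.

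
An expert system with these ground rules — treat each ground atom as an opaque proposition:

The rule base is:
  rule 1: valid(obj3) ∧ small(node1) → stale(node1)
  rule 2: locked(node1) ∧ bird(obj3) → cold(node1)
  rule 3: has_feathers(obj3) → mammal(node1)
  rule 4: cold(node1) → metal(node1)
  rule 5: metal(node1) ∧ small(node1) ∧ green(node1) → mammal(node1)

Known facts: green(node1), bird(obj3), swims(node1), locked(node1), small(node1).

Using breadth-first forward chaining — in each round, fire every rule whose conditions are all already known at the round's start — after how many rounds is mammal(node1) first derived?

Round 1 — rule 2, derive cold(node1).
Round 2 — rule 4, derive metal(node1).
Round 3 — rule 5, derive mammal(node1).
mammal(node1) first appears in round 3.

3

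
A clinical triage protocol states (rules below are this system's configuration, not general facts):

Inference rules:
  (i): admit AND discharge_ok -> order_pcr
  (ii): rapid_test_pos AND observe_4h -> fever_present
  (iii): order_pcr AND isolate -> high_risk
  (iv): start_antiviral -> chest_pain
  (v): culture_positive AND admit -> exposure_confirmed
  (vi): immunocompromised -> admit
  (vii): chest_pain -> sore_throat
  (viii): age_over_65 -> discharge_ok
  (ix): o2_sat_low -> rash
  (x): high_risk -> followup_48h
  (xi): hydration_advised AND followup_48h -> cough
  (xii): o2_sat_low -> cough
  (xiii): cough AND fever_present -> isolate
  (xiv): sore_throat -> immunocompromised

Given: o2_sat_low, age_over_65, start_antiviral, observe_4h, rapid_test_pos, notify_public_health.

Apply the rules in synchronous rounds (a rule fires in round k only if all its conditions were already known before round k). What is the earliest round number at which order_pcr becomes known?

5

Round 1 fires (ii), (iv), (viii), (ix), (xii), giving fever_present, chest_pain, discharge_ok, rash, cough.
Round 2 fires (vii), (xiii), giving sore_throat, isolate.
Round 3 fires (xiv), giving immunocompromised.
Round 4 fires (vi), giving admit.
Round 5 fires (i), giving order_pcr.
order_pcr first appears in round 5.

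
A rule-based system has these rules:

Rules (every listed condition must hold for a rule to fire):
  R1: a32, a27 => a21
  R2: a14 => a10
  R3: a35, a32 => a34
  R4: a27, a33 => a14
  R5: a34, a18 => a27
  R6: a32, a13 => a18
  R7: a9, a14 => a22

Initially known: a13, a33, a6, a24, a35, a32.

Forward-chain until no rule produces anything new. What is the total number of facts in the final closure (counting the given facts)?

12

Round 1 fires R3, R6, giving a34, a18.
Round 2 fires R5, giving a27.
Round 3 fires R1, R4, giving a21, a14.
Round 4 fires R2, giving a10.
Closure: {a10, a13, a14, a18, a21, a24, a27, a32, a33, a34, a35, a6} — 12 facts.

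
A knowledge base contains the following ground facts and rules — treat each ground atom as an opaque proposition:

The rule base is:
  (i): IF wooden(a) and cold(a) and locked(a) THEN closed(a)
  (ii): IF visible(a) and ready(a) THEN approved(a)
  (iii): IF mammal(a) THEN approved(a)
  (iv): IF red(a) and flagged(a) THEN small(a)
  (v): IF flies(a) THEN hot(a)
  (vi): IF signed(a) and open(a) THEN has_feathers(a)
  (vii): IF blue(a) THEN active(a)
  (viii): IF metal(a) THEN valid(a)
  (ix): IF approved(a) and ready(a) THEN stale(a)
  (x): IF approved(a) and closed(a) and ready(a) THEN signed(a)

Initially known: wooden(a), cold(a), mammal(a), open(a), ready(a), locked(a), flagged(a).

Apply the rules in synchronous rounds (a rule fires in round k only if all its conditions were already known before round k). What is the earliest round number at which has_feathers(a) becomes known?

3

Round 1 — (i), (iii), derive closed(a), approved(a).
Round 2 — (ix), (x), derive stale(a), signed(a).
Round 3 — (vi), derive has_feathers(a).
has_feathers(a) first appears in round 3.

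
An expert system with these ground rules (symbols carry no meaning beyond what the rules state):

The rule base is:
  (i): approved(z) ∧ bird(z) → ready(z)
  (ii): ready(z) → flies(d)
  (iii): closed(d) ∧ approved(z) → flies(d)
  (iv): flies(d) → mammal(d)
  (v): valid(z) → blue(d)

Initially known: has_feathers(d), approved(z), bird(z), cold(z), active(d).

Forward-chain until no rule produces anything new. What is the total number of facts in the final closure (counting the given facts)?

Round 1 — (i), derive ready(z).
Round 2 — (ii), derive flies(d).
Round 3 — (iv), derive mammal(d).
Closure: {active(d), approved(z), bird(z), cold(z), flies(d), has_feathers(d), mammal(d), ready(z)} — 8 facts.

8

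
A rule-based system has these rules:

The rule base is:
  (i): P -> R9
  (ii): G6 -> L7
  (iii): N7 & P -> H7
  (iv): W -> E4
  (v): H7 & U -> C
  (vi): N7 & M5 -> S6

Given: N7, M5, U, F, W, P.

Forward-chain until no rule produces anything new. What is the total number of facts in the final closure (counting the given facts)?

11

Round 1: (i) [P -> R9]; (iii) [N7 & P -> H7]; (iv) [W -> E4]; (vi) [N7 & M5 -> S6]. New: R9, H7, E4, S6.
Round 2: (v) [H7 & U -> C]. New: C.
Closure: {C, E4, F, H7, M5, N7, P, R9, S6, U, W} — 11 facts.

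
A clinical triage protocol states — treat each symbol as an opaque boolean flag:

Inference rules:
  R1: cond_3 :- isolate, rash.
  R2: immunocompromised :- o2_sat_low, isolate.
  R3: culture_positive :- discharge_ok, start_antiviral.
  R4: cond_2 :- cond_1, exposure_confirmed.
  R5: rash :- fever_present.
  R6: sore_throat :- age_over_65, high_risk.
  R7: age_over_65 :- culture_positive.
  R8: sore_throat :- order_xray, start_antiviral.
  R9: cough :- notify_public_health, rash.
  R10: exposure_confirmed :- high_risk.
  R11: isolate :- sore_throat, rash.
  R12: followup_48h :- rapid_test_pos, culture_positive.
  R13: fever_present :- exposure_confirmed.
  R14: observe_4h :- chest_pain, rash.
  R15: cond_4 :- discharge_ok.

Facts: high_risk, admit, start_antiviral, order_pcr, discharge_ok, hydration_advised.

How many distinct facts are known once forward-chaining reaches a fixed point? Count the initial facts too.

Round 1: R3 [culture_positive :- discharge_ok, start_antiviral.]; R10 [exposure_confirmed :- high_risk.]; R15 [cond_4 :- discharge_ok.]. New: culture_positive, exposure_confirmed, cond_4.
Round 2: R7 [age_over_65 :- culture_positive.]; R13 [fever_present :- exposure_confirmed.]. New: age_over_65, fever_present.
Round 3: R5 [rash :- fever_present.]; R6 [sore_throat :- age_over_65, high_risk.]. New: rash, sore_throat.
Round 4: R11 [isolate :- sore_throat, rash.]. New: isolate.
Round 5: R1 [cond_3 :- isolate, rash.]. New: cond_3.
Closure: {admit, age_over_65, cond_3, cond_4, culture_positive, discharge_ok, exposure_confirmed, fever_present, high_risk, hydration_advised, isolate, order_pcr, rash, sore_throat, start_antiviral} — 15 facts.

15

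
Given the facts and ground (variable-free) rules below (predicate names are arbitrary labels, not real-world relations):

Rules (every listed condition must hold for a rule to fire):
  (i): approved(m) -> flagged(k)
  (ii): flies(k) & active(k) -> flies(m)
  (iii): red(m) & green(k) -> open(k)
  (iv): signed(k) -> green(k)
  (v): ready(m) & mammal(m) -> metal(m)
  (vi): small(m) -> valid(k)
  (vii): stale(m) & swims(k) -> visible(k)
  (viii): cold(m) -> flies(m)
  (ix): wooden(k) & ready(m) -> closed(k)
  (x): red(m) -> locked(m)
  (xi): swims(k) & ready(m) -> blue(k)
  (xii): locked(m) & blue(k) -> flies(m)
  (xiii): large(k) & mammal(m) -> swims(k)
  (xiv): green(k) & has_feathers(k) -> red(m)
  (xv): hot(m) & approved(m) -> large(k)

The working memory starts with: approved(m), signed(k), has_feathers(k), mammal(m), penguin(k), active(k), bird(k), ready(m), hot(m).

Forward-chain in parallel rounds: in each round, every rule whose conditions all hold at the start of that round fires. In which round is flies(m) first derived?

4

Round 1 — (i), (iv), (v), (xv), derive flagged(k), green(k), metal(m), large(k).
Round 2 — (xiii), (xiv), derive swims(k), red(m).
Round 3 — (iii), (x), (xi), derive open(k), locked(m), blue(k).
Round 4 — (xii), derive flies(m).
flies(m) first appears in round 4.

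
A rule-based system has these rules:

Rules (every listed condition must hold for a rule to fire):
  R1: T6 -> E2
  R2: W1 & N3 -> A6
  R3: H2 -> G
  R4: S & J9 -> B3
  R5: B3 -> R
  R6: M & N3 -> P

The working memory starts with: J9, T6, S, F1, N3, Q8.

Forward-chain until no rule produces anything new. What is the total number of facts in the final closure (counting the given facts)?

Round 1: R1 [T6 -> E2]; R4 [S & J9 -> B3]. New: E2, B3.
Round 2: R5 [B3 -> R]. New: R.
Closure: {B3, E2, F1, J9, N3, Q8, R, S, T6} — 9 facts.

9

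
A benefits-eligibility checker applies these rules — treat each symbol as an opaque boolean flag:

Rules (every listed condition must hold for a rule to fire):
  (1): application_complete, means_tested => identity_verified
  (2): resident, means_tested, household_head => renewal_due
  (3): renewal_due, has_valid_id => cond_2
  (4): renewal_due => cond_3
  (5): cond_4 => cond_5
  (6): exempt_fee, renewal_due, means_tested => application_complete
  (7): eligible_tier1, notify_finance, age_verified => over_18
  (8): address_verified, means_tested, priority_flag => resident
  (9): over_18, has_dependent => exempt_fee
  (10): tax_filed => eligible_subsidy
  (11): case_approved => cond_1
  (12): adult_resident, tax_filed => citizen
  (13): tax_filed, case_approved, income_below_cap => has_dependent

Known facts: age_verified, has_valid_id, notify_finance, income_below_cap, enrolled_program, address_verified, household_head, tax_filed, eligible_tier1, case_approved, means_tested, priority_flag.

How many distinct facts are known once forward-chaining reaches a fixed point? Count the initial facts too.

[1] (7) [eligible_tier1, notify_finance, age_verified => over_18]; (8) [address_verified, means_tested, priority_flag => resident]; (10) [tax_filed => eligible_subsidy]; (11) [case_approved => cond_1]; (13) [tax_filed, case_approved, income_below_cap => has_dependent]. ⇒ new: over_18, resident, eligible_subsidy, cond_1, has_dependent.
[2] (2) [resident, means_tested, household_head => renewal_due]; (9) [over_18, has_dependent => exempt_fee]. ⇒ new: renewal_due, exempt_fee.
[3] (3) [renewal_due, has_valid_id => cond_2]; (4) [renewal_due => cond_3]; (6) [exempt_fee, renewal_due, means_tested => application_complete]. ⇒ new: cond_2, cond_3, application_complete.
[4] (1) [application_complete, means_tested => identity_verified]. ⇒ new: identity_verified.
Closure: {address_verified, age_verified, application_complete, case_approved, cond_1, cond_2, cond_3, eligible_subsidy, eligible_tier1, enrolled_program, exempt_fee, has_dependent, has_valid_id, household_head, identity_verified, income_below_cap, means_tested, notify_finance, over_18, priority_flag, renewal_due, resident, tax_filed} — 23 facts.

23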